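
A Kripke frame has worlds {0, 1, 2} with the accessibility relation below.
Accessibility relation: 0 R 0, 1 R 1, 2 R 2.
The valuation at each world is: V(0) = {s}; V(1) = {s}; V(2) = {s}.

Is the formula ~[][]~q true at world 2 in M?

Recall that []ψ holds at a world iff ψ holds at every accessible world, and <>ψ holds iff ψ holds at some accessible world.
At 2: [][]~q is true, so ~[][]~q is false.
  At 2: [][]~q requires []~q at every successor {2}.
      At 2: []~q requires ~q at every successor {2}.
        At 2: ~q is true.
      So []~q is true at 2.
  So [][]~q is true at 2.

No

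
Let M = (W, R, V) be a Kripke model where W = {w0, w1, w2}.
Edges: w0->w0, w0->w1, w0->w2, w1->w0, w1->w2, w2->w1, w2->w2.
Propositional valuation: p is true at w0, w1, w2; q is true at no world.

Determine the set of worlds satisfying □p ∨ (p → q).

Recall that □ψ holds at a world iff ψ holds at every accessible world, and ◇ψ holds iff ψ holds at some accessible world.
Let φ = □p ∨ (p → q). Evaluate φ at each world:
  w0 (successors {w0, w1, w2}): φ is true.
  w1 (successors {w0, w2}): φ is true.
  w2 (successors {w1, w2}): φ is true.
For instance, at w0:
  At w0: □p is true, p → q is false, so □p ∨ (p → q) is true.
    At w0: □p requires p at every successor {w0, w1, w2}.
      At w0: p is true.
      At w1: p is true.
      At w2: p is true.
    So □p is true at w0.
Satisfying worlds: {w0, w1, w2}

w0, w1, w2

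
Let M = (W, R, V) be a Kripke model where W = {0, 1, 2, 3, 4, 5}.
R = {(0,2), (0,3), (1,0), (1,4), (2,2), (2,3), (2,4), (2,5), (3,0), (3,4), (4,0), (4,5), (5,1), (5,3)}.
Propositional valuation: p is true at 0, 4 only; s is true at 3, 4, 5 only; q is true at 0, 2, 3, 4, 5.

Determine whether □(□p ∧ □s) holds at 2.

No

At 2: □(□p ∧ □s) requires □p ∧ □s at every successor {2, 3, 4, 5}.
  □p ∧ □s fails at 2, so □(□p ∧ □s) is false at 2.
    At 2: □p is false, □s is false, so □p ∧ □s is false.
      At 2: □p requires p at every successor {2, 3, 4, 5}.
        p fails at 2, so □p is false at 2.
      At 2: □s requires s at every successor {2, 3, 4, 5}.
        s fails at 2, so □s is false at 2.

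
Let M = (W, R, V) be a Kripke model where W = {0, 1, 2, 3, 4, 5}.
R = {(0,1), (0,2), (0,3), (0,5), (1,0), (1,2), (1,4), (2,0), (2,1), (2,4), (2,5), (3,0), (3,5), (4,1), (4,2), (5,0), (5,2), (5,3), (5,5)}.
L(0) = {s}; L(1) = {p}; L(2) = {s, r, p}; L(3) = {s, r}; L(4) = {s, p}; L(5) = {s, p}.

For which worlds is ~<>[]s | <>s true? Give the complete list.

0, 1, 2, 3, 4, 5

Recall that []ψ holds at a world iff ψ holds at every accessible world, and <>ψ holds iff ψ holds at some accessible world.
Let φ = ~<>[]s | <>s. Evaluate φ at each world:
  0 (successors {1, 2, 3, 5}): φ is true.
  1 (successors {0, 2, 4}): φ is true.
  2 (successors {0, 1, 4, 5}): φ is true.
  3 (successors {0, 5}): φ is true.
  4 (successors {1, 2}): φ is true.
  5 (successors {0, 2, 3, 5}): φ is true.
For instance, at 4:
  At 4: ~<>[]s is false, <>s is true, so ~<>[]s | <>s is true.
    At 4: <>[]s is true, so ~<>[]s is false.
      At 4: <>[]s requires []s at some successor in {1, 2}.
        []s holds at 1, so <>[]s is true at 4.
    At 4: <>s requires s at some successor in {1, 2}.
      s holds at 2, so <>s is true at 4.
Satisfying worlds: {0, 1, 2, 3, 4, 5}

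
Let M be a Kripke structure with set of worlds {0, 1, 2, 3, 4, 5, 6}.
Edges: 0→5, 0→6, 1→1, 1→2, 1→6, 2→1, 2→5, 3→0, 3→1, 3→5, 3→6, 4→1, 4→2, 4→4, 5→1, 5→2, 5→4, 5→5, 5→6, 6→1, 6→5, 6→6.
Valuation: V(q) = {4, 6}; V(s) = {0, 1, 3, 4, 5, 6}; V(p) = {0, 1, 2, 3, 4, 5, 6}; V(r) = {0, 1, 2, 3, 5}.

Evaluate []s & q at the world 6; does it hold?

At 6: []s is true, q is true, so []s & q is true.
  At 6: []s requires s at every successor {1, 5, 6}.
    At 1: s is true.
    At 5: s is true.
    At 6: s is true.
  So []s is true at 6.

Yes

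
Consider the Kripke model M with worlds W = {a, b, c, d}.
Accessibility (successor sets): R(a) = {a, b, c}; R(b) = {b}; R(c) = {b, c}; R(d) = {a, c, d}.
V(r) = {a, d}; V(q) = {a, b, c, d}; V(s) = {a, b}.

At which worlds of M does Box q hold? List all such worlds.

Let φ = Box q. Evaluate φ at each world:
  a (successors {a, b, c}): φ is true.
  b (successors {b}): φ is true.
  c (successors {b, c}): φ is true.
  d (successors {a, c, d}): φ is true.
For instance, at a:
  At a: Box q requires q at every successor {a, b, c}.
    At a: q is true.
    At b: q is true.
    At c: q is true.
  So Box q is true at a.
Satisfying worlds: {a, b, c, d}

a, b, c, d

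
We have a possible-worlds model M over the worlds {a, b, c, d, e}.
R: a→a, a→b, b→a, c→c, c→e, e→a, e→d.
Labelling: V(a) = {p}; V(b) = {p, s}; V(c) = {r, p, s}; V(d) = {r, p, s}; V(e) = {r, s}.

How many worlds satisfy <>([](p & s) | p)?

Let φ = <>([](p & s) | p). Evaluate φ at each world:
  a (successors {a, b}): φ is true.
  b (successors {a}): φ is true.
  c (successors {c, e}): φ is true.
  d (successors ∅): φ is false.
  e (successors {a, d}): φ is true.
For instance, at a:
  At a: <>([](p & s) | p) requires [](p & s) | p at some successor in {a, b}.
    [](p & s) | p holds at a, so <>([](p & s) | p) is true at a.
      At a: [](p & s) is false, p is true, so [](p & s) | p is true.
Satisfying worlds: {a, b, c, e}

4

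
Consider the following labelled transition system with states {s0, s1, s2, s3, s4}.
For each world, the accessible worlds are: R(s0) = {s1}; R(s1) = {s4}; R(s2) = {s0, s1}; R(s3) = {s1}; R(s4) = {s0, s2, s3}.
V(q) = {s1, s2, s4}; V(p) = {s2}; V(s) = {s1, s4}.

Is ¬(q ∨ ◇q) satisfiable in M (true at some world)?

Recall that ◇ψ holds at a world iff ψ holds at some accessible world.
Let φ = ¬(q ∨ ◇q). Evaluate φ at each world:
  s0 (successors {s1}): φ is false.
  s1 (successors {s4}): φ is false.
  s2 (successors {s0, s1}): φ is false.
  s3 (successors {s1}): φ is false.
  s4 (successors {s0, s2, s3}): φ is false.
For instance, at s0:
  At s0: q ∨ ◇q is true, so ¬(q ∨ ◇q) is false.
    At s0: q is false, ◇q is true, so q ∨ ◇q is true.
      At s0: ◇q requires q at some successor in {s1}.
        q holds at s1, so ◇q is true at s0.

No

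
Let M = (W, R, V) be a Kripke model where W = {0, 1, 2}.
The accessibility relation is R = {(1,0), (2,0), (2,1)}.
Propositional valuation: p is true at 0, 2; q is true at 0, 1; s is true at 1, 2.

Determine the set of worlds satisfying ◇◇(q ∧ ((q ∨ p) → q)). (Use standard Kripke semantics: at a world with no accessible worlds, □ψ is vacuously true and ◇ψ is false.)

Let φ = ◇◇(q ∧ ((q ∨ p) → q)). Evaluate φ at each world:
  0 (successors ∅): φ is false.
  1 (successors {0}): φ is false.
  2 (successors {0, 1}): φ is true.
For instance, at 1:
  At 1: ◇◇(q ∧ ((q ∨ p) → q)) requires ◇(q ∧ ((q ∨ p) → q)) at some successor in {0}.
    At 0: ◇(q ∧ ((q ∨ p) → q)) is false.
  So ◇◇(q ∧ ((q ∨ p) → q)) is false at 1.
Satisfying worlds: {2}

2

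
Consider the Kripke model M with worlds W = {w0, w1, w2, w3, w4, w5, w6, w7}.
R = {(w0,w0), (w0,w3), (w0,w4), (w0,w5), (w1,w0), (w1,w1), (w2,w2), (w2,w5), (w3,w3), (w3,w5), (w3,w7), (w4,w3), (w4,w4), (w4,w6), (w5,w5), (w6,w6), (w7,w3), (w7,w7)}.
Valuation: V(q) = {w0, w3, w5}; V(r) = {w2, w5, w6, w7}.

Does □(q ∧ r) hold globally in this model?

No

Let φ = □(q ∧ r). Evaluate φ at each world:
  w0 (successors {w0, w3, w4, w5}): φ is false.
  w1 (successors {w0, w1}): φ is false.
  w2 (successors {w2, w5}): φ is false.
  w3 (successors {w3, w5, w7}): φ is false.
  w4 (successors {w3, w4, w6}): φ is false.
  w5 (successors {w5}): φ is true.
  w6 (successors {w6}): φ is false.
  w7 (successors {w3, w7}): φ is false.
Detail at w0 (counterexample):
  At w0: □(q ∧ r) requires q ∧ r at every successor {w0, w3, w4, w5}.
    q ∧ r fails at w0, so □(q ∧ r) is false at w0.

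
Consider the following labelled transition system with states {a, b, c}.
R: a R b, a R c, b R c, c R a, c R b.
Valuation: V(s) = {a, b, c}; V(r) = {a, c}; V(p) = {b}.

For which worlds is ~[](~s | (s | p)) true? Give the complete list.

Recall that []ψ holds at a world iff ψ holds at every accessible world, and <>ψ holds iff ψ holds at some accessible world.
Let φ = ~[](~s | (s | p)). Evaluate φ at each world:
  a (successors {b, c}): φ is false.
  b (successors {c}): φ is false.
  c (successors {a, b}): φ is false.
For instance, at c:
  At c: [](~s | (s | p)) is true, so ~[](~s | (s | p)) is false.
    At c: [](~s | (s | p)) requires ~s | (s | p) at every successor {a, b}.
      At a: ~s | (s | p) is true.
      At b: ~s | (s | p) is true.
    So [](~s | (s | p)) is true at c.
Satisfying worlds: none.

none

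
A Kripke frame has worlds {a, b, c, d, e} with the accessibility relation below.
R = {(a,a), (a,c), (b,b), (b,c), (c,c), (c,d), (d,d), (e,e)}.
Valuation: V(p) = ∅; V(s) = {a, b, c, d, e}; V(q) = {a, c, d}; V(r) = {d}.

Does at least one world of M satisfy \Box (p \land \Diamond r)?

Let φ = \Box (p \land \Diamond r). Evaluate φ at each world:
  a (successors {a, c}): φ is false.
  b (successors {b, c}): φ is false.
  c (successors {c, d}): φ is false.
  d (successors {d}): φ is false.
  e (successors {e}): φ is false.
For instance, at a:
  At a: \Box (p \land \Diamond r) requires p \land \Diamond r at every successor {a, c}.
    p \land \Diamond r fails at a, so \Box (p \land \Diamond r) is false at a.
      At a: p is false, \Diamond r is false, so p \land \Diamond r is false.

No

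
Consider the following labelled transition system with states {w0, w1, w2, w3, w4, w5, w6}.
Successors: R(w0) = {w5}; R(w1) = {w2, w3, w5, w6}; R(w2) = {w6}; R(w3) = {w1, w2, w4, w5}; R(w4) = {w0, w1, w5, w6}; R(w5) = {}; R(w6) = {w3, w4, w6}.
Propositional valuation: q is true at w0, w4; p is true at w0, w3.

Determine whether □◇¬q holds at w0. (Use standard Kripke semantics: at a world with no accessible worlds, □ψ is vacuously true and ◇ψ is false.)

No

At w0: □◇¬q requires ◇¬q at every successor {w5}.
  ◇¬q fails at w5, so □◇¬q is false at w0.
    At w5: no accessible worlds, so ◇¬q is false.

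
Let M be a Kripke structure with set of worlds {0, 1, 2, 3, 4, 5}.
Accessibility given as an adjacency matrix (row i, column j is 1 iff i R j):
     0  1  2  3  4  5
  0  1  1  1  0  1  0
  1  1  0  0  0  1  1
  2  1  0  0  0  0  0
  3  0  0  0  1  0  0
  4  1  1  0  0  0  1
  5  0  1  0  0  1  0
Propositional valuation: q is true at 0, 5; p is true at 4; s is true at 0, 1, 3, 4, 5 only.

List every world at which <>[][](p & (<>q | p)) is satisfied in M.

none

Let φ = <>[][](p & (<>q | p)). Evaluate φ at each world:
  0 (successors {0, 1, 2, 4}): φ is false.
  1 (successors {0, 4, 5}): φ is false.
  2 (successors {0}): φ is false.
  3 (successors {3}): φ is false.
  4 (successors {0, 1, 5}): φ is false.
  5 (successors {1, 4}): φ is false.
For instance, at 5:
  At 5: <>[][](p & (<>q | p)) requires [][](p & (<>q | p)) at some successor in {1, 4}.
    At 1: [][](p & (<>q | p)) is false.
    At 4: [][](p & (<>q | p)) is false.
  So <>[][](p & (<>q | p)) is false at 5.
Satisfying worlds: none.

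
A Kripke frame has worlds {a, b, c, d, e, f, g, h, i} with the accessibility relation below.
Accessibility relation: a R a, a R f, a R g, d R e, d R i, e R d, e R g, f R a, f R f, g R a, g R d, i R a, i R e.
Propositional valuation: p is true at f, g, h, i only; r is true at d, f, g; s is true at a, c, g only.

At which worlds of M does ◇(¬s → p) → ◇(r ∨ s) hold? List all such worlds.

a, b, c, e, f, g, h, i

Let φ = ◇(¬s → p) → ◇(r ∨ s). Evaluate φ at each world:
  a (successors {a, f, g}): φ is true.
  b (successors ∅): φ is true.
  c (successors ∅): φ is true.
  d (successors {e, i}): φ is false.
  e (successors {d, g}): φ is true.
  f (successors {a, f}): φ is true.
  g (successors {a, d}): φ is true.
  h (successors ∅): φ is true.
  i (successors {a, e}): φ is true.
For instance, at d:
  At d: ◇(¬s → p) is true, ◇(r ∨ s) is false, so ◇(¬s → p) → ◇(r ∨ s) is false.
    At d: ◇(¬s → p) requires ¬s → p at some successor in {e, i}.
      ¬s → p holds at i, so ◇(¬s → p) is true at d.
    At d: ◇(r ∨ s) requires r ∨ s at some successor in {e, i}.
      At e: r ∨ s is false.
      At i: r ∨ s is false.
    So ◇(r ∨ s) is false at d.
Satisfying worlds: {a, b, c, e, f, g, h, i}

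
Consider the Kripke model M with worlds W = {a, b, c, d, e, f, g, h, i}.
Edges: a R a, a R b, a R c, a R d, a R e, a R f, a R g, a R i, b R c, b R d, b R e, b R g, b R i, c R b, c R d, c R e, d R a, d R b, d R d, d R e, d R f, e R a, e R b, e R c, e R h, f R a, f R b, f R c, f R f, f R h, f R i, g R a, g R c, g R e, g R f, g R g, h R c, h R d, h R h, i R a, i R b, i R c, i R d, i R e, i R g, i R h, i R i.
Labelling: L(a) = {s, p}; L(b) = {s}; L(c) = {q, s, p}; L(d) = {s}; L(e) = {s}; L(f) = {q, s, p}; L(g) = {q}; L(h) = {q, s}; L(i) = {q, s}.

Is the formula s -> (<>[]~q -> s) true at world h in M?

Yes

At h: s is true, <>[]~q -> s is true, so s -> (<>[]~q -> s) is true.
  At h: <>[]~q is true, s is true, so <>[]~q -> s is true.
    At h: <>[]~q requires []~q at some successor in {c, d, h}.
      []~q holds at c, so <>[]~q is true at h.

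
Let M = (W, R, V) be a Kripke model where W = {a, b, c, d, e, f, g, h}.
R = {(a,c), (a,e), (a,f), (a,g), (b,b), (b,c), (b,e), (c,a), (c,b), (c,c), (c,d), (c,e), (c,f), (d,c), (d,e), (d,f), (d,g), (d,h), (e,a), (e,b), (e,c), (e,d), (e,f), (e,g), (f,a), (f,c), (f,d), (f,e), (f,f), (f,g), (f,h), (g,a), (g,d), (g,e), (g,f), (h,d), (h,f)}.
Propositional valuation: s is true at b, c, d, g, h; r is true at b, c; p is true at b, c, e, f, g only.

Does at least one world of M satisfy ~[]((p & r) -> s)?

Let φ = ~[]((p & r) -> s). Evaluate φ at each world:
  a (successors {c, e, f, g}): φ is false.
  b (successors {b, c, e}): φ is false.
  c (successors {a, b, c, d, e, f}): φ is false.
  d (successors {c, e, f, g, h}): φ is false.
  e (successors {a, b, c, d, f, g}): φ is false.
  f (successors {a, c, d, e, f, g, h}): φ is false.
  g (successors {a, d, e, f}): φ is false.
  h (successors {d, f}): φ is false.
For instance, at e:
  At e: []((p & r) -> s) is true, so ~[]((p & r) -> s) is false.
    At e: []((p & r) -> s) requires (p & r) -> s at every successor {a, b, c, d, f, g}.
      At a: (p & r) -> s is true.
      At b: (p & r) -> s is true.
      At c: (p & r) -> s is true.
      At d: (p & r) -> s is true.
      At f: (p & r) -> s is true.
      At g: (p & r) -> s is true.
    So []((p & r) -> s) is true at e.

No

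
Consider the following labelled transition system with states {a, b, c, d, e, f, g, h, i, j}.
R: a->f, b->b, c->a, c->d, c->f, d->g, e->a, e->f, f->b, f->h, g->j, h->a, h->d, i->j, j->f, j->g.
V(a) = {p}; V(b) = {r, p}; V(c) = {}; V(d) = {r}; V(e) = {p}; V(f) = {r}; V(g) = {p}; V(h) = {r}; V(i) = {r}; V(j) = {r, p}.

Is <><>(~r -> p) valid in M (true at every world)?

Recall that <>ψ holds at a world iff ψ holds at some accessible world.
Let φ = <><>(~r -> p). Evaluate φ at each world:
  a (successors {f}): φ is true.
  b (successors {b}): φ is true.
  c (successors {a, d, f}): φ is true.
  d (successors {g}): φ is true.
  e (successors {a, f}): φ is true.
  f (successors {b, h}): φ is true.
  g (successors {j}): φ is true.
  h (successors {a, d}): φ is true.
  i (successors {j}): φ is true.
  j (successors {f, g}): φ is true.
For instance, at c:
  At c: <><>(~r -> p) requires <>(~r -> p) at some successor in {a, d, f}.
    <>(~r -> p) holds at a, so <><>(~r -> p) is true at c.
      At a: <>(~r -> p) requires ~r -> p at some successor in {f}.
        ~r -> p holds at f, so <>(~r -> p) is true at a.

Yes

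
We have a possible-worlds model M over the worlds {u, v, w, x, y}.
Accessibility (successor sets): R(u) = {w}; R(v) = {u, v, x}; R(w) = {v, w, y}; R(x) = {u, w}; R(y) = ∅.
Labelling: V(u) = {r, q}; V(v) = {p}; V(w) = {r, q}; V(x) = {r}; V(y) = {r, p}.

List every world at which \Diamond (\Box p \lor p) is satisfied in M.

Let φ = \Diamond (\Box p \lor p). Evaluate φ at each world:
  u (successors {w}): φ is false.
  v (successors {u, v, x}): φ is true.
  w (successors {v, w, y}): φ is true.
  x (successors {u, w}): φ is false.
  y (successors ∅): φ is false.
For instance, at v:
  At v: \Diamond (\Box p \lor p) requires \Box p \lor p at some successor in {u, v, x}.
    \Box p \lor p holds at v, so \Diamond (\Box p \lor p) is true at v.
      At v: \Box p is false, p is true, so \Box p \lor p is true.
Satisfying worlds: {v, w}

v, w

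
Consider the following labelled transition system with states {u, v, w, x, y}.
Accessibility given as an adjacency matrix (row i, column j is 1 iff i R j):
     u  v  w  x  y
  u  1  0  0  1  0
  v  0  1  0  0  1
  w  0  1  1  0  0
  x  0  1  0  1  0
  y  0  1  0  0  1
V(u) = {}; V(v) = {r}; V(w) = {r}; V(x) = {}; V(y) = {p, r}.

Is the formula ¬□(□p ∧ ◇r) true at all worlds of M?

Yes

Let φ = ¬□(□p ∧ ◇r). Evaluate φ at each world:
  u (successors {u, x}): φ is true.
  v (successors {v, y}): φ is true.
  w (successors {v, w}): φ is true.
  x (successors {v, x}): φ is true.
  y (successors {v, y}): φ is true.
For instance, at v:
  At v: □(□p ∧ ◇r) is false, so ¬□(□p ∧ ◇r) is true.
    At v: □(□p ∧ ◇r) requires □p ∧ ◇r at every successor {v, y}.
      □p ∧ ◇r fails at v, so □(□p ∧ ◇r) is false at v.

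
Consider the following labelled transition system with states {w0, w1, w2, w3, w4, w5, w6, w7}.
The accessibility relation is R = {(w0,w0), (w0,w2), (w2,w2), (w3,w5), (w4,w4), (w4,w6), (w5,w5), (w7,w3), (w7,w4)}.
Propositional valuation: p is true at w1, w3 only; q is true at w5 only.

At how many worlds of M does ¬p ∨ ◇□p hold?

Let φ = ¬p ∨ ◇□p. Evaluate φ at each world:
  w0 (successors {w0, w2}): φ is true.
  w1 (successors ∅): φ is false.
  w2 (successors {w2}): φ is true.
  w3 (successors {w5}): φ is false.
  w4 (successors {w4, w6}): φ is true.
  w5 (successors {w5}): φ is true.
  w6 (successors ∅): φ is true.
  w7 (successors {w3, w4}): φ is true.
For instance, at w3:
  At w3: ¬p is false, ◇□p is false, so ¬p ∨ ◇□p is false.
    At w3: ◇□p requires □p at some successor in {w5}.
      At w5: □p is false.
    So ◇□p is false at w3.
Satisfying worlds: {w0, w2, w4, w5, w6, w7}

6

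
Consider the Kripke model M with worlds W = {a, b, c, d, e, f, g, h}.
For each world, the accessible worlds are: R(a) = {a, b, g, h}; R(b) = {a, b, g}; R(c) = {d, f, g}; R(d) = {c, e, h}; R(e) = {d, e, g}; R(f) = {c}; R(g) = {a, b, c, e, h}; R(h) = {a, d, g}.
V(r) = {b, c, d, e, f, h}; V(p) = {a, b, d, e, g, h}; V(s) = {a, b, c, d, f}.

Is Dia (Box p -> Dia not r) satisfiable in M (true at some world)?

Recall that Box ψ holds at a world iff ψ holds at every accessible world, and Dia ψ holds iff ψ holds at some accessible world.
Let φ = Dia (Box p -> Dia not r). Evaluate φ at each world:
  a (successors {a, b, g, h}): φ is true.
  b (successors {a, b, g}): φ is true.
  c (successors {d, f, g}): φ is true.
  d (successors {c, e, h}): φ is true.
  e (successors {d, e, g}): φ is true.
  f (successors {c}): φ is true.
  g (successors {a, b, c, e, h}): φ is true.
  h (successors {a, d, g}): φ is true.
Detail at a (witness):
  At a: Dia (Box p -> Dia not r) requires Box p -> Dia not r at some successor in {a, b, g, h}.
    Box p -> Dia not r holds at a, so Dia (Box p -> Dia not r) is true at a.
      At a: Box p is true, Dia not r is true, so Box p -> Dia not r is true.

Yes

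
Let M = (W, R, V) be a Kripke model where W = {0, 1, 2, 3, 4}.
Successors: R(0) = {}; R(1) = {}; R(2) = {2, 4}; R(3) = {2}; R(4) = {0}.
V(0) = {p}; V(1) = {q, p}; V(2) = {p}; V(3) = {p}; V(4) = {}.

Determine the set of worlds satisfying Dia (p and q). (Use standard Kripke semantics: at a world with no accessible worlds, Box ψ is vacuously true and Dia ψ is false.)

Recall that Dia ψ holds at a world iff ψ holds at some accessible world.
Let φ = Dia (p and q). Evaluate φ at each world:
  0 (successors ∅): φ is false.
  1 (successors ∅): φ is false.
  2 (successors {2, 4}): φ is false.
  3 (successors {2}): φ is false.
  4 (successors {0}): φ is false.
For instance, at 3:
  At 3: Dia (p and q) requires p and q at some successor in {2}.
    At 2: p and q is false.
  So Dia (p and q) is false at 3.
Satisfying worlds: none.

none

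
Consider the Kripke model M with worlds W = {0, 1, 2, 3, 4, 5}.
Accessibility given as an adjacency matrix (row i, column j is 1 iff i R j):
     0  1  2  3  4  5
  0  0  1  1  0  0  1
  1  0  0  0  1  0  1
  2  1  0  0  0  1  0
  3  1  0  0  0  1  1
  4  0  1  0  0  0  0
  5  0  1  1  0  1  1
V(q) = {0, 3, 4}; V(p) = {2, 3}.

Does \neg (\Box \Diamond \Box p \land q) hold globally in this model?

Recall that \Box ψ holds at a world iff ψ holds at every accessible world, and \Diamond ψ holds iff ψ holds at some accessible world.
Let φ = \neg (\Box \Diamond \Box p \land q). Evaluate φ at each world:
  0 (successors {1, 2, 5}): φ is true.
  1 (successors {3, 5}): φ is true.
  2 (successors {0, 4}): φ is true.
  3 (successors {0, 4, 5}): φ is true.
  4 (successors {1}): φ is true.
  5 (successors {1, 2, 4, 5}): φ is true.
For instance, at 0:
  At 0: \Box \Diamond \Box p \land q is false, so \neg (\Box \Diamond \Box p \land q) is true.
    At 0: \Box \Diamond \Box p is false, q is true, so \Box \Diamond \Box p \land q is false.
      At 0: \Box \Diamond \Box p requires \Diamond \Box p at every successor {1, 2, 5}.
        \Diamond \Box p fails at 1, so \Box \Diamond \Box p is false at 0.

Yes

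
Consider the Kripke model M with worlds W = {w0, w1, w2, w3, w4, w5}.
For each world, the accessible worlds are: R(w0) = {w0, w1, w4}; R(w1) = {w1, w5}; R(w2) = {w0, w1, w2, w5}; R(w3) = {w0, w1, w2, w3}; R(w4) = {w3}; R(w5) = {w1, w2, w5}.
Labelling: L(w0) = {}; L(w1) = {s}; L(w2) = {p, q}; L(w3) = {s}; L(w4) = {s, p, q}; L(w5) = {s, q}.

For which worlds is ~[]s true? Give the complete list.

Let φ = ~[]s. Evaluate φ at each world:
  w0 (successors {w0, w1, w4}): φ is true.
  w1 (successors {w1, w5}): φ is false.
  w2 (successors {w0, w1, w2, w5}): φ is true.
  w3 (successors {w0, w1, w2, w3}): φ is true.
  w4 (successors {w3}): φ is false.
  w5 (successors {w1, w2, w5}): φ is true.
For instance, at w4:
  At w4: []s is true, so ~[]s is false.
    At w4: []s requires s at every successor {w3}.
      At w3: s is true.
    So []s is true at w4.
Satisfying worlds: {w0, w2, w3, w5}

w0, w2, w3, w5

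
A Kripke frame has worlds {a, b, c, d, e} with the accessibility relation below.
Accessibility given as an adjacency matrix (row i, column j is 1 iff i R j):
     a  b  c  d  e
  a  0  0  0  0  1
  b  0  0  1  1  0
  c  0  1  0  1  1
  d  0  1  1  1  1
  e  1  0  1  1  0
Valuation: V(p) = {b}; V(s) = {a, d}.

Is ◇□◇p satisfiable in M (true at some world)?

Let φ = ◇□◇p. Evaluate φ at each world:
  a (successors {e}): φ is false.
  b (successors {c, d}): φ is false.
  c (successors {b, d, e}): φ is true.
  d (successors {b, c, d, e}): φ is true.
  e (successors {a, c, d}): φ is false.
Detail at c (witness):
  At c: ◇□◇p requires □◇p at some successor in {b, d, e}.
    □◇p holds at b, so ◇□◇p is true at c.
      At b: □◇p requires ◇p at every successor {c, d}.
        At c: ◇p is true.
        At d: ◇p is true.
      So □◇p is true at b.

Yes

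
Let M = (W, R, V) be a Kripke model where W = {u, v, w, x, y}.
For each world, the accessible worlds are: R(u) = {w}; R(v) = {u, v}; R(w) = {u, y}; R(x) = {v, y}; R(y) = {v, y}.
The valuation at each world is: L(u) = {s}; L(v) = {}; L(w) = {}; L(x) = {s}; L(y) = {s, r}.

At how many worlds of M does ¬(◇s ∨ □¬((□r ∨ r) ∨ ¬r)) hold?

Let φ = ¬(◇s ∨ □¬((□r ∨ r) ∨ ¬r)). Evaluate φ at each world:
  u (successors {w}): φ is true.
  v (successors {u, v}): φ is false.
  w (successors {u, y}): φ is false.
  x (successors {v, y}): φ is false.
  y (successors {v, y}): φ is false.
For instance, at w:
  At w: ◇s ∨ □¬((□r ∨ r) ∨ ¬r) is true, so ¬(◇s ∨ □¬((□r ∨ r) ∨ ¬r)) is false.
    At w: ◇s is true, □¬((□r ∨ r) ∨ ¬r) is false, so ◇s ∨ □¬((□r ∨ r) ∨ ¬r) is true.
      At w: ◇s requires s at some successor in {u, y}.
        s holds at u, so ◇s is true at w.
      At w: □¬((□r ∨ r) ∨ ¬r) requires ¬((□r ∨ r) ∨ ¬r) at every successor {u, y}.
        ¬((□r ∨ r) ∨ ¬r) fails at u, so □¬((□r ∨ r) ∨ ¬r) is false at w.
Satisfying worlds: {u}

1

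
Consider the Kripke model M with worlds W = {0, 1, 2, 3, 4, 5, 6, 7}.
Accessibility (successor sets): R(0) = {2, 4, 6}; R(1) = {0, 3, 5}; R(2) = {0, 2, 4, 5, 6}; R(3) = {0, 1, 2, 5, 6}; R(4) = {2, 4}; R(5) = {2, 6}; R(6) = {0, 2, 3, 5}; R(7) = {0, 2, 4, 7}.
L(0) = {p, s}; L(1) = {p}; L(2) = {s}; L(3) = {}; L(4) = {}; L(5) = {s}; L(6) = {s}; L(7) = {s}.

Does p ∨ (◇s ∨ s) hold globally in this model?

Let φ = p ∨ (◇s ∨ s). Evaluate φ at each world:
  0 (successors {2, 4, 6}): φ is true.
  1 (successors {0, 3, 5}): φ is true.
  2 (successors {0, 2, 4, 5, 6}): φ is true.
  3 (successors {0, 1, 2, 5, 6}): φ is true.
  4 (successors {2, 4}): φ is true.
  5 (successors {2, 6}): φ is true.
  6 (successors {0, 2, 3, 5}): φ is true.
  7 (successors {0, 2, 4, 7}): φ is true.
For instance, at 2:
  At 2: p is false, ◇s ∨ s is true, so p ∨ (◇s ∨ s) is true.
    At 2: ◇s is true, s is true, so ◇s ∨ s is true.
      At 2: ◇s requires s at some successor in {0, 2, 4, 5, 6}.
        s holds at 0, so ◇s is true at 2.

Yes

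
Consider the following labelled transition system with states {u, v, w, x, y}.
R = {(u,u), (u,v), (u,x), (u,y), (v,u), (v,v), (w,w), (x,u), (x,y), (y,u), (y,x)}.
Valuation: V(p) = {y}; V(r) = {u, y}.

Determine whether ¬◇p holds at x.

No

At x: ◇p is true, so ¬◇p is false.
  At x: ◇p requires p at some successor in {u, y}.
    p holds at y, so ◇p is true at x.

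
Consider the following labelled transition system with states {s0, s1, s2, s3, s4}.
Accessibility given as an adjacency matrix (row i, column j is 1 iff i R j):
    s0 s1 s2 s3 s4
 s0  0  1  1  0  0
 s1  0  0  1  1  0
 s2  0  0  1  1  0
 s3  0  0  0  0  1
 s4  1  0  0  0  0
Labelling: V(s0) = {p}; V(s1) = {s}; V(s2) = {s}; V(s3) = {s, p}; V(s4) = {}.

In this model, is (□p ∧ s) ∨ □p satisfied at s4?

Yes

At s4: □p ∧ s is false, □p is true, so (□p ∧ s) ∨ □p is true.
  At s4: □p is true, s is false, so □p ∧ s is false.
    At s4: □p requires p at every successor {s0}.
      At s0: p is true.
    So □p is true at s4.
  At s4: □p requires p at every successor {s0}.
    At s0: p is true.
  So □p is true at s4.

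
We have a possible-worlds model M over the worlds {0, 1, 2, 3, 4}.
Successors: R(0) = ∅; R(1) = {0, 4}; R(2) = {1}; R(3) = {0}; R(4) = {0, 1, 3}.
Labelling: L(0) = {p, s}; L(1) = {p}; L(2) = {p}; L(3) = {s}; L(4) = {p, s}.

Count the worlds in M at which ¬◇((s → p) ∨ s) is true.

1

Let φ = ¬◇((s → p) ∨ s). Evaluate φ at each world:
  0 (successors ∅): φ is true.
  1 (successors {0, 4}): φ is false.
  2 (successors {1}): φ is false.
  3 (successors {0}): φ is false.
  4 (successors {0, 1, 3}): φ is false.
For instance, at 3:
  At 3: ◇((s → p) ∨ s) is true, so ¬◇((s → p) ∨ s) is false.
    At 3: ◇((s → p) ∨ s) requires (s → p) ∨ s at some successor in {0}.
      (s → p) ∨ s holds at 0, so ◇((s → p) ∨ s) is true at 3.
Satisfying worlds: {0}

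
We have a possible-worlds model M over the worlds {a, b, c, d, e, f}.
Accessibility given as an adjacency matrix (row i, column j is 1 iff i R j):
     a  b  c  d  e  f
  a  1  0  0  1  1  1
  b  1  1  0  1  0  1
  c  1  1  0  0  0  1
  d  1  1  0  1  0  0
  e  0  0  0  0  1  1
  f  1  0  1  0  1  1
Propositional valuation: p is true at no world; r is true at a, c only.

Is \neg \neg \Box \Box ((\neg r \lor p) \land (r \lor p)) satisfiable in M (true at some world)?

No

Recall that \Box ψ holds at a world iff ψ holds at every accessible world, and \Diamond ψ holds iff ψ holds at some accessible world.
Let φ = \neg \neg \Box \Box ((\neg r \lor p) \land (r \lor p)). Evaluate φ at each world:
  a (successors {a, d, e, f}): φ is false.
  b (successors {a, b, d, f}): φ is false.
  c (successors {a, b, f}): φ is false.
  d (successors {a, b, d}): φ is false.
  e (successors {e, f}): φ is false.
  f (successors {a, c, e, f}): φ is false.
For instance, at a:
  At a: \neg \Box \Box ((\neg r \lor p) \land (r \lor p)) is true, so \neg \neg \Box \Box ((\neg r \lor p) \land (r \lor p)) is false.
    At a: \Box \Box ((\neg r \lor p) \land (r \lor p)) is false, so \neg \Box \Box ((\neg r \lor p) \land (r \lor p)) is true.
      At a: \Box \Box ((\neg r \lor p) \land (r \lor p)) requires \Box ((\neg r \lor p) \land (r \lor p)) at every successor {a, d, e, f}.
        \Box ((\neg r \lor p) \land (r \lor p)) fails at a, so \Box \Box ((\neg r \lor p) \land (r \lor p)) is false at a.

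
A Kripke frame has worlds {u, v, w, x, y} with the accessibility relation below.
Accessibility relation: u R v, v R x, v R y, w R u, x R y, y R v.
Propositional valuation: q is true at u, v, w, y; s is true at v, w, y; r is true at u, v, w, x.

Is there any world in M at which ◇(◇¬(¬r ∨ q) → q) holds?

Recall that ◇ψ holds at a world iff ψ holds at some accessible world.
Let φ = ◇(◇¬(¬r ∨ q) → q). Evaluate φ at each world:
  u (successors {v}): φ is true.
  v (successors {x, y}): φ is true.
  w (successors {u}): φ is true.
  x (successors {y}): φ is true.
  y (successors {v}): φ is true.
Detail at u (witness):
  At u: ◇(◇¬(¬r ∨ q) → q) requires ◇¬(¬r ∨ q) → q at some successor in {v}.
    ◇¬(¬r ∨ q) → q holds at v, so ◇(◇¬(¬r ∨ q) → q) is true at u.
      At v: ◇¬(¬r ∨ q) is true, q is true, so ◇¬(¬r ∨ q) → q is true.

Yes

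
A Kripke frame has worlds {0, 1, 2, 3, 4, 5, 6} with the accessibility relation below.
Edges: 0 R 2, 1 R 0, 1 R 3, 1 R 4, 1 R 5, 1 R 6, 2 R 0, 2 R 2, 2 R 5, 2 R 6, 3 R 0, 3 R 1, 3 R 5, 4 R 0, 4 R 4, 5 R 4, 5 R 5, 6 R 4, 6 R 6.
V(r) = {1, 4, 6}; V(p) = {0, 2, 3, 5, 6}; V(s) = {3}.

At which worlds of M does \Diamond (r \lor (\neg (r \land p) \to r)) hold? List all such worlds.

1, 2, 3, 4, 5, 6

Recall that \Diamond ψ holds at a world iff ψ holds at some accessible world.
Let φ = \Diamond (r \lor (\neg (r \land p) \to r)). Evaluate φ at each world:
  0 (successors {2}): φ is false.
  1 (successors {0, 3, 4, 5, 6}): φ is true.
  2 (successors {0, 2, 5, 6}): φ is true.
  3 (successors {0, 1, 5}): φ is true.
  4 (successors {0, 4}): φ is true.
  5 (successors {4, 5}): φ is true.
  6 (successors {4, 6}): φ is true.
For instance, at 6:
  At 6: \Diamond (r \lor (\neg (r \land p) \to r)) requires r \lor (\neg (r \land p) \to r) at some successor in {4, 6}.
    r \lor (\neg (r \land p) \to r) holds at 4, so \Diamond (r \lor (\neg (r \land p) \to r)) is true at 6.
Satisfying worlds: {1, 2, 3, 4, 5, 6}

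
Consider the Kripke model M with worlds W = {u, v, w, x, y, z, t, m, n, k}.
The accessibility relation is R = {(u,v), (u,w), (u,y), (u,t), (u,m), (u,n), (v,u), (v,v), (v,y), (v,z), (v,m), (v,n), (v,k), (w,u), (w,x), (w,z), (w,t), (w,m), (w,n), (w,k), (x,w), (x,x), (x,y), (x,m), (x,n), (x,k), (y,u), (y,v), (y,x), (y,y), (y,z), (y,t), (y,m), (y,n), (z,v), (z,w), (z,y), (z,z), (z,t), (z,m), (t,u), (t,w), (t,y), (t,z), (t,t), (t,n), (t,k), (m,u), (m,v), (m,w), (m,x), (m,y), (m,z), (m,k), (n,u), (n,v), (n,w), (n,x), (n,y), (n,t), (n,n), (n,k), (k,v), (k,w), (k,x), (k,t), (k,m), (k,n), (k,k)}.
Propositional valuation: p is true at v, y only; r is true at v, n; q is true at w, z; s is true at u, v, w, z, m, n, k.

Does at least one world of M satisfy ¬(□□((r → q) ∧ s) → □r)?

No

Let φ = ¬(□□((r → q) ∧ s) → □r). Evaluate φ at each world:
  u (successors {v, w, y, t, m, n}): φ is false.
  v (successors {u, v, y, z, m, n, k}): φ is false.
  w (successors {u, x, z, t, m, n, k}): φ is false.
  x (successors {w, x, y, m, n, k}): φ is false.
  y (successors {u, v, x, y, z, t, m, n}): φ is false.
  z (successors {v, w, y, z, t, m}): φ is false.
  t (successors {u, w, y, z, t, n, k}): φ is false.
  m (successors {u, v, w, x, y, z, k}): φ is false.
  n (successors {u, v, w, x, y, t, n, k}): φ is false.
  k (successors {v, w, x, t, m, n, k}): φ is false.
For instance, at m:
  At m: □□((r → q) ∧ s) → □r is true, so ¬(□□((r → q) ∧ s) → □r) is false.
    At m: □□((r → q) ∧ s) is false, □r is false, so □□((r → q) ∧ s) → □r is true.
      At m: □□((r → q) ∧ s) requires □((r → q) ∧ s) at every successor {u, v, w, x, y, z, k}.
        □((r → q) ∧ s) fails at u, so □□((r → q) ∧ s) is false at m.
      At m: □r requires r at every successor {u, v, w, x, y, z, k}.
        r fails at u, so □r is false at m.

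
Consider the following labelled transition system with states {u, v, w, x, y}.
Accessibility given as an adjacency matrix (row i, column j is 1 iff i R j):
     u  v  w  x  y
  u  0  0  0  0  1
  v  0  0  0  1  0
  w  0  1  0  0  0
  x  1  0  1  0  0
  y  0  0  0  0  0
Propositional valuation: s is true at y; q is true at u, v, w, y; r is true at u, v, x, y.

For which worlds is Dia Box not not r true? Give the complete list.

u, w, x

Let φ = Dia Box not not r. Evaluate φ at each world:
  u (successors {y}): φ is true.
  v (successors {x}): φ is false.
  w (successors {v}): φ is true.
  x (successors {u, w}): φ is true.
  y (successors ∅): φ is false.
For instance, at u:
  At u: Dia Box not not r requires Box not not r at some successor in {y}.
    Box not not r holds at y, so Dia Box not not r is true at u.
      At y: no accessible worlds, so Box not not r holds vacuously.
Satisfying worlds: {u, w, x}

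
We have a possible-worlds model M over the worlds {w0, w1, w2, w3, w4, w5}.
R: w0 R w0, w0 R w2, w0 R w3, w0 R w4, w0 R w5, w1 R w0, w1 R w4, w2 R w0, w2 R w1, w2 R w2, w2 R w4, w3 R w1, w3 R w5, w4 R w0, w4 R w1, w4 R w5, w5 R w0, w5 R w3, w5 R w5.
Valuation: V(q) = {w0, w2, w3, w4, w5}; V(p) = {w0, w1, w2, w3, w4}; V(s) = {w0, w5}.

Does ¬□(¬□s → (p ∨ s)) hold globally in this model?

Recall that □ψ holds at a world iff ψ holds at every accessible world, and ◇ψ holds iff ψ holds at some accessible world.
Let φ = ¬□(¬□s → (p ∨ s)). Evaluate φ at each world:
  w0 (successors {w0, w2, w3, w4, w5}): φ is false.
  w1 (successors {w0, w4}): φ is false.
  w2 (successors {w0, w1, w2, w4}): φ is false.
  w3 (successors {w1, w5}): φ is false.
  w4 (successors {w0, w1, w5}): φ is false.
  w5 (successors {w0, w3, w5}): φ is false.
Detail at w0 (counterexample):
  At w0: □(¬□s → (p ∨ s)) is true, so ¬□(¬□s → (p ∨ s)) is false.
    At w0: □(¬□s → (p ∨ s)) requires ¬□s → (p ∨ s) at every successor {w0, w2, w3, w4, w5}.
      At w0: ¬□s → (p ∨ s) is true.
      At w2: ¬□s → (p ∨ s) is true.
      At w3: ¬□s → (p ∨ s) is true.
      At w4: ¬□s → (p ∨ s) is true.
      At w5: ¬□s → (p ∨ s) is true.
    So □(¬□s → (p ∨ s)) is true at w0.

No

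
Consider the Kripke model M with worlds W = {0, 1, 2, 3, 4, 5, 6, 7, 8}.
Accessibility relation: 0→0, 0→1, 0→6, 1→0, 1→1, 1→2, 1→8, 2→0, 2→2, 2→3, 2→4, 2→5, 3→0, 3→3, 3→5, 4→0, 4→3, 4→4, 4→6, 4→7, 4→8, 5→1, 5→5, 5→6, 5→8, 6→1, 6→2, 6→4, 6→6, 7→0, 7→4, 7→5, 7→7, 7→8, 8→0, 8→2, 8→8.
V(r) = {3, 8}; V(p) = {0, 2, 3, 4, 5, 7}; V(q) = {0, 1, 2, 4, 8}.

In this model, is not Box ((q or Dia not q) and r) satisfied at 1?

At 1: Box ((q or Dia not q) and r) is false, so not Box ((q or Dia not q) and r) is true.
  At 1: Box ((q or Dia not q) and r) requires (q or Dia not q) and r at every successor {0, 1, 2, 8}.
    (q or Dia not q) and r fails at 0, so Box ((q or Dia not q) and r) is false at 1.
      At 0: q or Dia not q is true, r is false, so (q or Dia not q) and r is false.

Yes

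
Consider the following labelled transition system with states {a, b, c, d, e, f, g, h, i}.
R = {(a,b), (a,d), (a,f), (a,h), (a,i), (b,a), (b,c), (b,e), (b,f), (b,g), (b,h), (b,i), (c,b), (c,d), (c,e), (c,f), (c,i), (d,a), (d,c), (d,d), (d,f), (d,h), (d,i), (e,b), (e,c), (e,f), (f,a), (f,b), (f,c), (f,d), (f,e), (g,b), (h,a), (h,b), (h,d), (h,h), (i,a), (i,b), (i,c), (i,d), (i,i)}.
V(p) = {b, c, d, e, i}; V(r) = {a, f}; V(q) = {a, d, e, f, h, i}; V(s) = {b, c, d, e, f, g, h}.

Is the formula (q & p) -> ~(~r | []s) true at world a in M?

Yes

Recall that []ψ holds at a world iff ψ holds at every accessible world, and <>ψ holds iff ψ holds at some accessible world.
At a: q & p is false, ~(~r | []s) is true, so (q & p) -> ~(~r | []s) is true.
  At a: ~r | []s is false, so ~(~r | []s) is true.
    At a: ~r is false, []s is false, so ~r | []s is false.
      At a: []s requires s at every successor {b, d, f, h, i}.
        s fails at i, so []s is false at a.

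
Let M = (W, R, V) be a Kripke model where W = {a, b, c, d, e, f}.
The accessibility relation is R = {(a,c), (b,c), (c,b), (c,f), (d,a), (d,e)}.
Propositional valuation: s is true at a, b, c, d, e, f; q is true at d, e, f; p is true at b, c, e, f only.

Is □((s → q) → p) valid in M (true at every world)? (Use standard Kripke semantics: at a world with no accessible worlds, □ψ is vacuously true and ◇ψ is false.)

Yes

Let φ = □((s → q) → p). Evaluate φ at each world:
  a (successors {c}): φ is true.
  b (successors {c}): φ is true.
  c (successors {b, f}): φ is true.
  d (successors {a, e}): φ is true.
  e (successors ∅): φ is true.
  f (successors ∅): φ is true.
For instance, at d:
  At d: □((s → q) → p) requires (s → q) → p at every successor {a, e}.
    At a: (s → q) → p is true.
    At e: (s → q) → p is true.
  So □((s → q) → p) is true at d.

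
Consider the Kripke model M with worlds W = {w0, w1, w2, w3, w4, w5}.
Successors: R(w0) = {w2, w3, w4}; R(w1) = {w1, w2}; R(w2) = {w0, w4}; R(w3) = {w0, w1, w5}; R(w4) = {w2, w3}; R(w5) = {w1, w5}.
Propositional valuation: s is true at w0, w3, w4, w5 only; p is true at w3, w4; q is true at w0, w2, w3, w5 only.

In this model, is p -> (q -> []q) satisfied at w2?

Recall that []ψ holds at a world iff ψ holds at every accessible world, and <>ψ holds iff ψ holds at some accessible world.
At w2: p is false, q -> []q is false, so p -> (q -> []q) is true.
  At w2: q is true, []q is false, so q -> []q is false.
    At w2: []q requires q at every successor {w0, w4}.
      q fails at w4, so []q is false at w2.

Yes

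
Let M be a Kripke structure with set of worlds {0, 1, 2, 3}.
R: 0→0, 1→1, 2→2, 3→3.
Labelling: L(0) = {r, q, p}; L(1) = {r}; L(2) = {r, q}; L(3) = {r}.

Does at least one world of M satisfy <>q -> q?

Let φ = <>q -> q. Evaluate φ at each world:
  0 (successors {0}): φ is true.
  1 (successors {1}): φ is true.
  2 (successors {2}): φ is true.
  3 (successors {3}): φ is true.
Detail at 0 (witness):
  At 0: <>q is true, q is true, so <>q -> q is true.
    At 0: <>q requires q at some successor in {0}.
      q holds at 0, so <>q is true at 0.

Yes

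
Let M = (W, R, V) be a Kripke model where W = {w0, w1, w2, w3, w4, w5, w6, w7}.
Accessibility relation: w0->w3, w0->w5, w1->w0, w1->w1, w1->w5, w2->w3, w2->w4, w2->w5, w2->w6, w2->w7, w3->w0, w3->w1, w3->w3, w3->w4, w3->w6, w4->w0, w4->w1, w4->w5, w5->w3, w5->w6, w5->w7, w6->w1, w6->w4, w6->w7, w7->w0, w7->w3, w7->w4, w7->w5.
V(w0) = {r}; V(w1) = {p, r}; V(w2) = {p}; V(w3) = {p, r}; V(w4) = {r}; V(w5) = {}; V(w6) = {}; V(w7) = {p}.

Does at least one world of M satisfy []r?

No

Recall that []ψ holds at a world iff ψ holds at every accessible world, and <>ψ holds iff ψ holds at some accessible world.
Let φ = []r. Evaluate φ at each world:
  w0 (successors {w3, w5}): φ is false.
  w1 (successors {w0, w1, w5}): φ is false.
  w2 (successors {w3, w4, w5, w6, w7}): φ is false.
  w3 (successors {w0, w1, w3, w4, w6}): φ is false.
  w4 (successors {w0, w1, w5}): φ is false.
  w5 (successors {w3, w6, w7}): φ is false.
  w6 (successors {w1, w4, w7}): φ is false.
  w7 (successors {w0, w3, w4, w5}): φ is false.
For instance, at w4:
  At w4: []r requires r at every successor {w0, w1, w5}.
    r fails at w5, so []r is false at w4.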